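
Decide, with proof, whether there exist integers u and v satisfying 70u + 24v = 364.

Every value of 70u + 24v is a multiple of gcd(70, 24) = 2; since 2 ∣ 364, solutions exist.
Dividing through by 2 reduces the equation to 35u + 12v = 182.
Euclidean algorithm: 35 = 2·12 + 11, 12 = 1·11 + 1, 11 = 11·1 + 0.
Back-substituting, 1 = 12 − 1·11 = 12 − (35 − 2·12) = −35 + 3·12; that is, 35·(-1) + 12·3 = 1.
Times 182: 35·(-182) + 12·546 = 182, so (-182, 546) solves it.
Shifting by a multiple of (12, −35) keeps it a solution: u = -182 + 16·12 = 10, v = 546 − 16·35 = -14.
Indeed 70·10 + 24·(-14) = 700 − 336 = 364.

u = 10, v = -14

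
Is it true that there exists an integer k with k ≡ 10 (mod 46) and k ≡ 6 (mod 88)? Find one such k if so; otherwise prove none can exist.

k = 1942

The moduli are not coprime: gcd(46, 88) = 2. Compatibility requires 2 ∣ (6 − 10) = -4, which holds, so solutions exist.
Put k = 10 + 46t, so we need 46t ≡ 84 (mod 88), equivalently (divide by 2) 23t ≡ 42 (mod 44).
To invert 23 modulo 44: 44 = 1·23 + 21, 23 = 1·21 + 2, 21 = 10·2 + 1, 2 = 2·1 + 0, and unwinding, 1 = 21 − 10·2 = 21 − 10·(23 − 1·21) = −10·23 + 11·21 = −10·23 + 11·(44 − 1·23) = 11·44 − 21·23. Thus 23⁻¹ ≡ -21 ≡ 23 (mod 44).
Therefore t ≡ 23·42 = 966 ≡ 42 (mod 44).
Then k = 10 + 46·42 = 1942.
Indeed 1942 ≡ 10 (mod 46) and 1942 ≡ 6 (mod 88).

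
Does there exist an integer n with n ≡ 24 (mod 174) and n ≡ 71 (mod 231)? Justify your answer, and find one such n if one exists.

No such integer exists.

Both moduli are multiples of 3 = gcd(174, 231), so any solution would satisfy n ≡ 24 and n ≡ 71 modulo 3 simultaneously.
But 24 mod 3 = 0 while 71 mod 3 = 2, a contradiction.
Therefore no such n exists.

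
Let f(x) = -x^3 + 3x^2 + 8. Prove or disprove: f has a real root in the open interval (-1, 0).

f has no root in that interval.

f(-1) = 12 and f(0) = 8, both positive, so a sign-change argument is unavailable; we show f keeps this sign on the whole interval.
Substitute x = −u, where 0 < u < 1 on the interval. Expanding, f(−u) = u^3 + 3u^2 + 8.
All 3 nonzero coefficients of this polynomial in u are positive; hence for u > 0 the value is a sum of positive terms (the constant 8 among them).
Therefore f(x) > 0 throughout (-1, 0), and f has no zero there.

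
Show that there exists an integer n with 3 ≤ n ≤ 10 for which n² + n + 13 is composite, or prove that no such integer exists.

n = 8

At n = 8: 8² + 8 + 13 = 85 = 5·17, which is composite.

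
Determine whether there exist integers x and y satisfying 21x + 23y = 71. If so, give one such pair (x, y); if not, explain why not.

Since gcd(21, 23) = 1, every integer is an integer combination of 21 and 23.
Run the Euclidean algorithm on 23 and 21: 23 = 1·21 + 2, 21 = 10·2 + 1, 2 = 2·1 + 0.
Unwinding: 1 = 21 − 10·2 = 21 − 10·(23 − 1·21) = −10·23 + 11·21, i.e. 21·11 + 23·(-10) = 1.
Scaling by 71 gives the particular solution (x, y) = (781, -710).
Subtracting 33·23 from x and adding 33·21 to y gives the tidier solution (22, -17).
Check: 21·22 + 23·(-17) = 462 − 391 = 71. ✓

x = 22, y = -17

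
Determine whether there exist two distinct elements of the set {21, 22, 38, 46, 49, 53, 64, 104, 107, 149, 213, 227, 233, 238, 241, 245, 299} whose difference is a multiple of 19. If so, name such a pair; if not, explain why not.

Two integers differ by a multiple of 19 exactly when they have the same residue mod 19. The residues are 21↦2, 22↦3, 38↦0, 46↦8, 49↦11, 53↦15, 64↦7, 104↦9, 107↦12, 149↦16, 213↦4, 227↦18, 233↦5, 238↦10, 241↦13, 245↦17, 299↦14.
All 17 residues are distinct, so no two elements differ by a multiple of 19.

No such pair exists.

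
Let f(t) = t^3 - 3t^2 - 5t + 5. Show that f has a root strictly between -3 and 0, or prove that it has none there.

f(-3) = -34 and f(0) = 5, which have opposite signs.
Since f is a polynomial it is continuous on [-3, 0].
By the Intermediate Value Theorem, f takes the value 0 somewhere in the open interval.

Such a root exists.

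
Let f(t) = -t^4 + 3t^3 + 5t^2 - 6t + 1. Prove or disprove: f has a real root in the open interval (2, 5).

f(2) = 17 and f(5) = -154, which have opposite signs.
As a polynomial, f is continuous on every closed interval.
By the Intermediate Value Theorem, f takes the value 0 somewhere in the open interval.

Yes, f has a root in the interval.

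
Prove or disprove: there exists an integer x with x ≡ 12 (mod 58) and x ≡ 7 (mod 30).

Both moduli are multiples of 2 = gcd(58, 30), so any solution would satisfy x ≡ 12 and x ≡ 7 modulo 2 simultaneously.
These are incompatible: 12 − 7 = 5 is not divisible by 2.
So no integer satisfies both congruences.

No, no such integer exists.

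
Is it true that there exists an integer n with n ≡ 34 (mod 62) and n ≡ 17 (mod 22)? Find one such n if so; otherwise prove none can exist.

gcd(62, 22) = 2. If n ≡ 34 (mod 62) and n ≡ 17 (mod 22), then n ≡ 34 (mod 2) and n ≡ 17 (mod 2).
But 34 mod 2 = 0 while 17 mod 2 = 1, a contradiction.
Hence the system has no solution.

No, no such integer exists.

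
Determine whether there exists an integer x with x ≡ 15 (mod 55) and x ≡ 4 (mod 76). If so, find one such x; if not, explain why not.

x = 840

Since 55 and 76 share no common factor, CRT says the pair of congruences has a solution (unique mod 4180).
Any solution of the first congruence is x = 15 + 55t; substituting into the second, 55t ≡ 4 − 15 ≡ 65 (mod 76).
Invert 55 mod 76 by the Euclidean algorithm: 76 = 1·55 + 21, 55 = 2·21 + 13, 21 = 1·13 + 8, 13 = 1·8 + 5, 8 = 1·5 + 3, 5 = 1·3 + 2, 3 = 1·2 + 1, 2 = 2·1 + 0; back-substituting, 1 = 3 − 1·2 = 3 − (5 − 1·3) = −5 + 2·3 = −5 + 2·(8 − 1·5) = 2·8 − 3·5 = 2·8 − 3·(13 − 1·8) = −3·13 + 5·8 = −3·13 + 5·(21 − 1·13) = 5·21 − 8·13 = 5·21 − 8·(55 − 2·21) = −8·55 + 21·21 = −8·55 + 21·(76 − 1·55) = 21·76 − 29·55. Hence 55·(-29) ≡ 1, so 55⁻¹ ≡ -29 ≡ 47 (mod 76).
Multiplying by 47: t ≡ 47·65 = 3055 ≡ 15 (mod 76).
With t = 15: x = 15 + 55·15 = 840.
Indeed 840 ≡ 15 (mod 55) and 840 ≡ 4 (mod 76).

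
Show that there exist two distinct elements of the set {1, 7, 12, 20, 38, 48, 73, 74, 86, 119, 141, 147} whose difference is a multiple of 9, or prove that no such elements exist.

The pair (1, 73) works.

Both 1 and 73 leave remainder 1 on division by 9; their difference 72 = 8·9 is a multiple of 9.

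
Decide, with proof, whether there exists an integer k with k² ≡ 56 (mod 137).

Take k = 78. Then 78² = 6084 = 44·137 + 56, so 78² ≡ 56 (mod 137).

k = 78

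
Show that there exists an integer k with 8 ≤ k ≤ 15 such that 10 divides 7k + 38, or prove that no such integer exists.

At k = 8, 7·8 + 38 = 94 ≡ 4 (mod 10), and each step in k adds 7, giving residues 4, 1, 8, 5, 2, 9, 6, 3 for k = 8, 9, …, 15.
Since 0 is absent from this list, 10 ∤ 7k + 38 for every k with 8 ≤ k ≤ 15.

No, no such integer k in that range exists.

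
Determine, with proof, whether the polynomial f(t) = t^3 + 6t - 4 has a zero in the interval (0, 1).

f(0) = -4 and f(1) = 3, which have opposite signs.
As a polynomial, f is continuous on every closed interval.
By the Intermediate Value Theorem, f takes the value 0 somewhere in the open interval.

Yes, f has a root in the interval.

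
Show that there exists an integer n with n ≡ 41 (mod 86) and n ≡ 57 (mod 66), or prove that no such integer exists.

n = 1245

The moduli are not coprime: gcd(86, 66) = 2. Compatibility requires 2 ∣ (57 − 41) = 16, which holds, so solutions exist.
Put n = 41 + 86t, so we need 86t ≡ 16 (mod 66), equivalently (divide by 2) 43t ≡ 8 (mod 33).
43 ≡ 10 (mod 33), so this reads 10t ≡ 8 (mod 33). Note 10·10 = 100 ≡ 1 (mod 33) (as 100 − 1 = 3·33), so 10⁻¹ ≡ 10.
Multiplying by 10: t ≡ 10·8 = 80 ≡ 14 (mod 33).
Then n = 41 + 86·14 = 1245.
Verify: 1245 = 14·86 + 41 and 1245 = 18·66 + 57. ✓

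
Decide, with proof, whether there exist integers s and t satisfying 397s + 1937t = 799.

397 and 1937 are coprime, so 397s + 1937t ranges over all of ℤ.
Euclidean algorithm: 1937 = 4·397 + 349, 397 = 1·349 + 48, 349 = 7·48 + 13, 48 = 3·13 + 9, 13 = 1·9 + 4, 9 = 2·4 + 1, 4 = 4·1 + 0.
Working back up the chain: 1 = 9 − 2·4 = 9 − 2·(13 − 1·9) = −2·13 + 3·9 = −2·13 + 3·(48 − 3·13) = 3·48 − 11·13 = 3·48 − 11·(349 − 7·48) = −11·349 + 80·48 = −11·349 + 80·(397 − 1·349) = 80·397 − 91·349 = 80·397 − 91·(1937 − 4·397) = −91·1937 + 444·397. So 397·444 + 1937·(-91) = 1.
Scaling by 799 gives the particular solution (s, t) = (354756, -72709).
The general solution is s = 354756 + 1937k, t = -72709 − 397k; taking k = -183 gives the smaller pair s = 285, t = -58.
Check: 397·285 + 1937·(-58) = 113145 − 112346 = 799. ✓

s = 285, t = -58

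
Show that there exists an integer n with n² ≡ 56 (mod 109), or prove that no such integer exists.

No, no such integer exists.

Apply Euler's criterion with the prime 109: 56 is a quadratic residue iff 56^54 ≡ 1 (mod 109), and a non-residue iff it is ≡ −1.
Repeated squaring mod 109: 56^2 = 3136 ≡ 84; 56^4 ≡ 84² = 7056 ≡ 80; 56^8 ≡ 80² = 6400 ≡ 78; 56^16 ≡ 78² = 6084 ≡ 89; 56^32 ≡ 89² = 7921 ≡ 73.
Since 54 = 32 + 16 + 4 + 2, 56^54 ≡ 73 · 89 · 80 · 84; multiplying out mod 109: 73·89 = 6497 ≡ 66, then 66·80 = 5280 ≡ 48, then 48·84 = 4032 ≡ 108. Thus 56^54 ≡ 108 ≡ −1 (mod 109).
The value −1 means 56 is a non-residue modulo 109, so n² ≡ 56 (mod 109) is impossible.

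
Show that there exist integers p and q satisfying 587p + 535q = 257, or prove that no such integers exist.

p = 221, q = -242

Since gcd(587, 535) = 1, every integer is an integer combination of 587 and 535.
Run the Euclidean algorithm on 587 and 535: 587 = 1·535 + 52, 535 = 10·52 + 15, 52 = 3·15 + 7, 15 = 2·7 + 1, 7 = 7·1 + 0.
Unwinding: 1 = 15 − 2·7 = 15 − 2·(52 − 3·15) = −2·52 + 7·15 = −2·52 + 7·(535 − 10·52) = 7·535 − 72·52 = 7·535 − 72·(587 − 1·535) = −72·587 + 79·535, i.e. 587·(-72) + 535·79 = 1.
Times 257: 587·(-18504) + 535·20303 = 257, so (-18504, 20303) solves it.
Shifting by a multiple of (535, −587) keeps it a solution: p = -18504 + 35·535 = 221, q = 20303 − 35·587 = -242.
Indeed 587·221 + 535·(-242) = 129727 − 129470 = 257.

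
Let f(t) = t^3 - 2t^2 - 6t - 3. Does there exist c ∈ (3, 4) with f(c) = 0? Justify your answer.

Such a root exists.

f(3) = -12 and f(4) = 5, which have opposite signs.
f is continuous everywhere (it is a polynomial), in particular on [3, 4].
By the Intermediate Value Theorem f must vanish at some point of (3, 4).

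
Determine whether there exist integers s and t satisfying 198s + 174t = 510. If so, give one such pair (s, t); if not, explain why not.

s = 14, t = -13

Every value of 198s + 174t is a multiple of gcd(198, 174) = 6; since 6 ∣ 510, solutions exist.
Dividing through by 6 reduces the equation to 33s + 29t = 85.
Euclidean algorithm: 33 = 1·29 + 4, 29 = 7·4 + 1, 4 = 4·1 + 0.
Back-substituting, 1 = 29 − 7·4 = 29 − 7·(33 − 1·29) = −7·33 + 8·29; that is, 33·(-7) + 29·8 = 1.
Scaling by 85 gives the particular solution (s, t) = (-595, 680).
Adding 21·29 to s and subtracting 21·33 from t gives the tidier solution (14, -13).
Indeed 198·14 + 174·(-13) = 2772 − 2262 = 510.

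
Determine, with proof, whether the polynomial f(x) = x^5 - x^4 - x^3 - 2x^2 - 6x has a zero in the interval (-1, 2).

f(-1) = 3 and f(2) = -12, which have opposite signs.
As a polynomial, f is continuous on every closed interval.
By the Intermediate Value Theorem f must vanish at some point of (-1, 2).

Such a root exists.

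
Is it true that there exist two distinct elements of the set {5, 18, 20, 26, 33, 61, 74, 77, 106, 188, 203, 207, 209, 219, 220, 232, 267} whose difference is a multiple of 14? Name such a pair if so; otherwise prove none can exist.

Yes: 5 and 33.

5 mod 14 = 5 and 33 mod 14 = 5, so 33 − 5 = 28 = 2·14.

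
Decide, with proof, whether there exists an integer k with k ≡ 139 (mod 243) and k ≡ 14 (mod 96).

There is no such integer.

gcd(243, 96) = 3. If k ≡ 139 (mod 243) and k ≡ 14 (mod 96), then k ≡ 139 (mod 3) and k ≡ 14 (mod 3).
These are incompatible: 139 − 14 = 125 is not divisible by 3.
Therefore no such k exists.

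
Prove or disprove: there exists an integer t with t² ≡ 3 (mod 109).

t = 49

t = 49 works: 49² = 2401, and 2401 − 3 = 2398 = 22·109.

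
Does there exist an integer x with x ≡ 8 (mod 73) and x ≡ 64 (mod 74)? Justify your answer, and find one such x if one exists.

The moduli 73 and 74 are coprime, so by the Chinese Remainder Theorem a unique solution modulo 5402 exists.
Write x = 8 + 73t and require 8 + 73t ≡ 64 (mod 74), i.e. 73t ≡ 56 (mod 74).
Invert 73 mod 74 by the Euclidean algorithm: 74 = 1·73 + 1, 73 = 73·1 + 0; back-substituting, 1 = 74 − 1·73. Hence 73·(-1) ≡ 1, so 73⁻¹ ≡ -1 ≡ 73 (mod 74).
Multiplying by 73: t ≡ 73·56 = 4088 ≡ 18 (mod 74).
Taking t = 18 gives x = 8 + 73·18 = 1322.
Check: 1322 mod 73 = 8, 1322 mod 74 = 64. ✓

x = 1322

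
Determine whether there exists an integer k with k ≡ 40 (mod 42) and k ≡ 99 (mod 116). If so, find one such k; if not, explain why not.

No such integer exists.

gcd(42, 116) = 2. If k ≡ 40 (mod 42) and k ≡ 99 (mod 116), then k ≡ 40 (mod 2) and k ≡ 99 (mod 2).
However 40 ≡ 0 and 99 ≡ 1 (mod 2), and 0 ≠ 1.
So no integer satisfies both congruences.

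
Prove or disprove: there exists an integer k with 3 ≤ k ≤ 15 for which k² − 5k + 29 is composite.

k = 11

At k = 11: 11² − 5·11 + 29 = 95 = 5·19, which is composite.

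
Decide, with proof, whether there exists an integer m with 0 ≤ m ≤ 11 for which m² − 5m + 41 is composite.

At m = 7: 7² − 5·7 + 41 = 55 = 5·11, which is composite.

m = 7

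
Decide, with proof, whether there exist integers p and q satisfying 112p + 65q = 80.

p = 10, q = -16

Since gcd(112, 65) = 1, every integer is an integer combination of 112 and 65.
Dividing repeatedly: 112 = 1·65 + 47, 65 = 1·47 + 18, 47 = 2·18 + 11, 18 = 1·11 + 7, 11 = 1·7 + 4, 7 = 1·4 + 3, 4 = 1·3 + 1, 3 = 3·1 + 0.
Working back up the chain: 1 = 4 − 1·3 = 4 − (7 − 1·4) = −7 + 2·4 = −7 + 2·(11 − 1·7) = 2·11 − 3·7 = 2·11 − 3·(18 − 1·11) = −3·18 + 5·11 = −3·18 + 5·(47 − 2·18) = 5·47 − 13·18 = 5·47 − 13·(65 − 1·47) = −13·65 + 18·47 = −13·65 + 18·(112 − 1·65) = 18·112 − 31·65. So 112·18 + 65·(-31) = 1.
Times 80: 112·1440 + 65·(-2480) = 80, so (1440, -2480) solves it.
Shifting by a multiple of (65, −112) keeps it a solution: p = 1440 − 22·65 = 10, q = -2480 + 22·112 = -16.
Check: 112·10 + 65·(-16) = 1120 − 1040 = 80. ✓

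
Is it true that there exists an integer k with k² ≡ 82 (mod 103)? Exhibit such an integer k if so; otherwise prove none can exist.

k = 59 works: 59² = 3481, and 3481 − 82 = 3399 = 33·103.

k = 59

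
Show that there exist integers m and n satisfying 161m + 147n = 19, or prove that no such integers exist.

Any value of 161m + 147n is a multiple of gcd(161, 147) = 7.
But 19 = 7·2 + 5, so 7 ∤ 19.
Hence no integers m, n satisfy the equation.

No, no such integers exist.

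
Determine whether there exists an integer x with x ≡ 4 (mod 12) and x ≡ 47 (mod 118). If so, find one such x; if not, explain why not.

gcd(12, 118) = 2. If x ≡ 4 (mod 12) and x ≡ 47 (mod 118), then x ≡ 4 (mod 2) and x ≡ 47 (mod 2).
These are incompatible: 4 − 47 = -43 is not divisible by 2.
Hence the system has no solution.

There is no such integer.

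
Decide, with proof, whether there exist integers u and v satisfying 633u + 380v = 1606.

Since gcd(633, 380) = 1, every integer is an integer combination of 633 and 380.
Run the Euclidean algorithm on 633 and 380: 633 = 1·380 + 253, 380 = 1·253 + 127, 253 = 1·127 + 126, 127 = 1·126 + 1, 126 = 126·1 + 0.
Back-substituting, 1 = 127 − 1·126 = 127 − (253 − 1·127) = −253 + 2·127 = −253 + 2·(380 − 1·253) = 2·380 − 3·253 = 2·380 − 3·(633 − 1·380) = −3·633 + 5·380; that is, 633·(-3) + 380·5 = 1.
Multiplying through by 1606: u = (-3)·1606 = -4818, v = 5·1606 = 8030 is a solution.
Shifting by a multiple of (380, −633) keeps it a solution: u = -4818 + 13·380 = 122, v = 8030 − 13·633 = -199.
Check: 633·122 + 380·(-199) = 77226 − 75620 = 1606. ✓

u = 122, v = -199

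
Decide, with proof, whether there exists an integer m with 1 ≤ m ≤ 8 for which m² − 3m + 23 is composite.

At m = 7: 7² − 3·7 + 23 = 51 = 3·17, which is composite.

m = 7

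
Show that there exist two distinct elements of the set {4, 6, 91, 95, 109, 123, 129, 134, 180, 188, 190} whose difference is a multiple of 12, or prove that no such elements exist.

There is no such pair.

Residues mod 12: 4↦4, 6↦6, 91↦7, 95↦11, 109↦1, 123↦3, 129↦9, 134↦2, 180↦0, 188↦8, 190↦10.
All 11 residues are distinct, so no two elements differ by a multiple of 12.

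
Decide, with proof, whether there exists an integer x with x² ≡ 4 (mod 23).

x = 21 works: 21² = 441, and 441 − 4 = 437 = 19·23.

x = 21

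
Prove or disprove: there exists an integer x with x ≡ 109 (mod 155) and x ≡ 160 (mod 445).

No, no such integer exists.

Both moduli are multiples of 5 = gcd(155, 445), so any solution would satisfy x ≡ 109 and x ≡ 160 modulo 5 simultaneously.
However 109 ≡ 4 and 160 ≡ 0 (mod 5), and 4 ≠ 0.
Therefore no such x exists.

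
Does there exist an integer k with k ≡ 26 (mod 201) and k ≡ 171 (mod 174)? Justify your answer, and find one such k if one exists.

Both moduli are multiples of 3 = gcd(201, 174), so any solution would satisfy k ≡ 26 and k ≡ 171 modulo 3 simultaneously.
But 26 mod 3 = 2 while 171 mod 3 = 0, a contradiction.
Hence the system has no solution.

There is no such integer.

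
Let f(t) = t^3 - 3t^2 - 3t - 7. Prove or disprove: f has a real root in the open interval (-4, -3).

The endpoint values f(-4) = -107 and f(-3) = -52 are both negative. Claim: f(t) < 0 for every t in (-4, -3).
Shift to the endpoint -3: with t = -3 − u (0 < u < 1), one computes f(-3 − u) = -u^3 - 12u^2 - 42u - 52.
The nonzero coefficients here are all negative, so for u > 0 every term is negative (or zero), and the constant term -52 is strictly negative.
Therefore f(t) < 0 throughout (-4, -3), and f has no zero there.

f has no root in that interval.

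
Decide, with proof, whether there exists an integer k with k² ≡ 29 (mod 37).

37 is prime, so by Euler's criterion 29 is a square mod 37 iff 29^((37−1)/2) = 29^18 ≡ 1 (mod 37).
Squaring successively (mod 37): 29^2 = 841 ≡ 27; 29^4 ≡ 27² = 729 ≡ 26; 29^8 ≡ 26² = 676 ≡ 10; 29^16 ≡ 10² = 100 ≡ 26.
Since 18 = 16 + 2, 29^18 ≡ 26 · 27; multiplying out mod 37: 26·27 = 702 ≡ 36. Thus 29^18 ≡ 36 ≡ −1 (mod 37).
The value −1 means 29 is a non-residue modulo 37, so k² ≡ 29 (mod 37) is impossible.

There is no such integer.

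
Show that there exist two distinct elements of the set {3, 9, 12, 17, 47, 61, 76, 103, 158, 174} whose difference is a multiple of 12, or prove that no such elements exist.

Reduce each element modulo 12: 3↦3, 9↦9, 12↦0, 17↦5, 47↦11, 61↦1, 76↦4, 103↦7, 158↦2, 174↦6.
These 10 residues are pairwise different, hence no difference of two elements is divisible by 12.

No such pair exists.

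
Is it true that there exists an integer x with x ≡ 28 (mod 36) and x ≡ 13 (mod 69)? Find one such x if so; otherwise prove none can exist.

x = 496

The moduli are not coprime: gcd(36, 69) = 3. Compatibility requires 3 ∣ (13 − 28) = -15, which holds, so solutions exist.
Write x = 28 + 36t. Then 36t ≡ 13 − 28 ≡ 54 (mod 69); dividing through by 3 gives 12t ≡ 18 (mod 23).
Since 12·2 = 24 = 1·23 + 1, the inverse of 12 mod 23 is 2.
Therefore t ≡ 2·18 = 36 ≡ 13 (mod 23).
Then x = 28 + 36·13 = 496.
Indeed 496 ≡ 28 (mod 36) and 496 ≡ 13 (mod 69).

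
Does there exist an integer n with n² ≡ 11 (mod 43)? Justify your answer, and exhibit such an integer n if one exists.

n = 21 works: 21² = 441, and 441 − 11 = 430 = 10·43.

n = 21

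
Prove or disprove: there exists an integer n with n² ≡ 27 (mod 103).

Apply Euler's criterion with the prime 103: 27 is a quadratic residue iff 27^51 ≡ 1 (mod 103), and a non-residue iff it is ≡ −1.
Repeated squaring mod 103: 27^2 = 729 ≡ 8; 27^4 ≡ 8² = 64 ≡ 64; 27^8 ≡ 64² = 4096 ≡ 79; 27^16 ≡ 79² = 6241 ≡ 61; 27^32 ≡ 61² = 3721 ≡ 13.
Since 51 = 32 + 16 + 2 + 1, 27^51 ≡ 13 · 61 · 8 · 27; multiplying out mod 103: 13·61 = 793 ≡ 72, then 72·8 = 576 ≡ 61, then 61·27 = 1647 ≡ 102. Thus 27^51 ≡ 102 ≡ −1 (mod 103).
The value −1 means 27 is a non-residue modulo 103, so n² ≡ 27 (mod 103) is impossible.

No such integer exists.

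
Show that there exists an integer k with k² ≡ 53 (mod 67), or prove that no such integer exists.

67 is prime, so by Euler's criterion 53 is a square mod 67 iff 53^((67−1)/2) = 53^33 ≡ 1 (mod 67).
Repeated squaring mod 67: 53^2 = 2809 ≡ 62; 53^4 ≡ 62² = 3844 ≡ 25; 53^8 ≡ 25² = 625 ≡ 22; 53^16 ≡ 22² = 484 ≡ 15; 53^32 ≡ 15² = 225 ≡ 24.
Since 33 = 32 + 1, 53^33 ≡ 24 · 53; multiplying out mod 67: 24·53 = 1272 ≡ 66. Thus 53^33 ≡ 66 ≡ −1 (mod 67).
The value −1 means 53 is a non-residue modulo 67, so k² ≡ 53 (mod 67) is impossible.

No such integer exists.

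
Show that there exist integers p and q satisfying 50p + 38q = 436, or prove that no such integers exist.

gcd(50, 38) = 2, and 2 divides 436, so integer solutions exist.
Dividing through by 2 reduces the equation to 25p + 19q = 218.
Euclidean algorithm: 25 = 1·19 + 6, 19 = 3·6 + 1, 6 = 6·1 + 0.
Working back up the chain: 1 = 19 − 3·6 = 19 − 3·(25 − 1·19) = −3·25 + 4·19. So 25·(-3) + 19·4 = 1.
Multiplying through by 218: p = (-3)·218 = -654, q = 4·218 = 872 is a solution.
Shifting by a multiple of (19, −25) keeps it a solution: p = -654 + 35·19 = 11, q = 872 − 35·25 = -3.
Check: 50·11 + 38·(-3) = 550 − 114 = 436. ✓

p = 11, q = -3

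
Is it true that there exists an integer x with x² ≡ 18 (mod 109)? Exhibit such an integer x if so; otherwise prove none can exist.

109 is prime, so by Euler's criterion 18 is a square mod 109 iff 18^((109−1)/2) = 18^54 ≡ 1 (mod 109).
Squaring successively (mod 109): 18^2 = 324 ≡ 106; 18^4 ≡ 106² = 11236 ≡ 9; 18^8 ≡ 9² = 81 ≡ 81; 18^16 ≡ 81² = 6561 ≡ 21; 18^32 ≡ 21² = 441 ≡ 5.
Since 54 = 32 + 16 + 4 + 2, 18^54 ≡ 5 · 21 · 9 · 106; multiplying out mod 109: 5·21 = 105 ≡ 105, then 105·9 = 945 ≡ 73, then 73·106 = 7738 ≡ 108. Thus 18^54 ≡ 108 ≡ −1 (mod 109).
The value −1 means 18 is a non-residue modulo 109, so x² ≡ 18 (mod 109) is impossible.

No, no such integer exists.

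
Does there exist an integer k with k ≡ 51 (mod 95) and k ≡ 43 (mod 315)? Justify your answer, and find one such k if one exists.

There is no such integer.

Both moduli are multiples of 5 = gcd(95, 315), so any solution would satisfy k ≡ 51 and k ≡ 43 modulo 5 simultaneously.
But 51 mod 5 = 1 while 43 mod 5 = 3, a contradiction.
Therefore no such k exists.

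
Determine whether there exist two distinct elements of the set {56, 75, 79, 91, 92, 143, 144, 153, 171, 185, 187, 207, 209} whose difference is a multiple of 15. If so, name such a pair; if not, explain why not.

No such pair exists.

Two integers differ by a multiple of 15 exactly when they have the same residue mod 15. The residues are 56↦11, 75↦0, 79↦4, 91↦1, 92↦2, 143↦8, 144↦9, 153↦3, 171↦6, 185↦5, 187↦7, 207↦12, 209↦14.
All 13 residues are distinct, so no two elements differ by a multiple of 15.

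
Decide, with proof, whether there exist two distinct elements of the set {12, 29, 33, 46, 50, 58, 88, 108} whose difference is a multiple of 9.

No, no such pair exists.

Residues mod 9: 12↦3, 29↦2, 33↦6, 46↦1, 50↦5, 58↦4, 88↦7, 108↦0.
All 8 residues are distinct, so no two elements differ by a multiple of 9.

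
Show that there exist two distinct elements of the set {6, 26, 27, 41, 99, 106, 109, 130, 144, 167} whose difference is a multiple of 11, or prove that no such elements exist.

Residues mod 11: 6↦6, 26↦4, 27↦5, 41↦8, 99↦0, 106↦7, 109↦10, 130↦9, 144↦1, 167↦2.
These 10 residues are pairwise different, hence no difference of two elements is divisible by 11.

No such pair exists.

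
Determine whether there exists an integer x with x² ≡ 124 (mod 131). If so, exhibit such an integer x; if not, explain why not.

131 is prime, so by Euler's criterion 124 is a square mod 131 iff 124^((131−1)/2) = 124^65 ≡ 1 (mod 131).
Squaring successively (mod 131): 124^2 = 15376 ≡ 49; 124^4 ≡ 49² = 2401 ≡ 43; 124^8 ≡ 43² = 1849 ≡ 15; 124^16 ≡ 15² = 225 ≡ 94; 124^32 ≡ 94² = 8836 ≡ 59; 124^64 ≡ 59² = 3481 ≡ 75.
Since 65 = 64 + 1, 124^65 ≡ 75 · 124; multiplying out mod 131: 75·124 = 9300 ≡ 130. Thus 124^65 ≡ 130 ≡ −1 (mod 131).
By Euler's criterion 124 is a quadratic non-residue mod 131: no x satisfies x² ≡ 124 (mod 131).

There is no such integer.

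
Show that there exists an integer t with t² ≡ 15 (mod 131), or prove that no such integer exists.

t = 43 works: 43² = 1849, and 1849 − 15 = 1834 = 14·131.

t = 43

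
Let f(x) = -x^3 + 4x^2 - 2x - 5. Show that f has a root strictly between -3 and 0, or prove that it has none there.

f(-3) = 64 and f(0) = -5, which have opposite signs.
f is continuous everywhere (it is a polynomial), in particular on [-3, 0].
By the Intermediate Value Theorem, f takes the value 0 somewhere in the open interval.

Such a root exists.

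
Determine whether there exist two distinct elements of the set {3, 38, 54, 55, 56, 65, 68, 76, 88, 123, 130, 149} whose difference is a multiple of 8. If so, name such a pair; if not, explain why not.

The pair (3, 123) works.

Reduce each element mod 8: 3↦3, 38↦6, 54↦6, 55↦7, 56↦0, 65↦1, 68↦4, 76↦4, 88↦0, 123↦3, 130↦2, 149↦5. The residue 3 repeats (at 3 and 123), and 123 − 3 = 120 = 15·8.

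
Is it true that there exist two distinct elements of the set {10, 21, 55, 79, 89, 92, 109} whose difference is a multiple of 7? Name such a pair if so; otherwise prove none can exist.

No such pair exists.

Residues mod 7: 10↦3, 21↦0, 55↦6, 79↦2, 89↦5, 92↦1, 109↦4.
All 7 residues are distinct, so no two elements differ by a multiple of 7.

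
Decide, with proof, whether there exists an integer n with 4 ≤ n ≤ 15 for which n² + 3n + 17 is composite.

At n = 4: 4² + 3·4 + 17 = 45 = 3·15, which is composite.

n = 4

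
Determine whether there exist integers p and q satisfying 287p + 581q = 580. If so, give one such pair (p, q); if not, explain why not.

Both 287 and 581 are divisible by gcd(287, 581) = 7, hence so is any combination 287p + 581q.
However 580 leaves remainder 6 on division by 7.
Hence no integers p, q satisfy the equation.

There are no such integers.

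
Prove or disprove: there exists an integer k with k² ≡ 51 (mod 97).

No, no such integer exists.

Apply Euler's criterion with the prime 97: 51 is a quadratic residue iff 51^48 ≡ 1 (mod 97), and a non-residue iff it is ≡ −1.
Repeated squaring mod 97: 51^2 = 2601 ≡ 79; 51^4 ≡ 79² = 6241 ≡ 33; 51^8 ≡ 33² = 1089 ≡ 22; 51^16 ≡ 22² = 484 ≡ 96; 51^32 ≡ 96² = 9216 ≡ 1.
Since 48 = 32 + 16, 51^48 ≡ 1 · 96; multiplying out mod 97: 1·96 = 96 ≡ 96. Thus 51^48 ≡ 96 ≡ −1 (mod 97).
By Euler's criterion 51 is a quadratic non-residue mod 97: no k satisfies k² ≡ 51 (mod 97).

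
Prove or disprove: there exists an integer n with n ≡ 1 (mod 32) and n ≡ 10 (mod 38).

Both moduli are multiples of 2 = gcd(32, 38), so any solution would satisfy n ≡ 1 and n ≡ 10 modulo 2 simultaneously.
These are incompatible: 1 − 10 = -9 is not divisible by 2.
So no integer satisfies both congruences.

There is no such integer.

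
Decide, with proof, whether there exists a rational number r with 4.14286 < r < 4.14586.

Multiplying by 48: 48·4.14286 = 198.85728 and 48·4.14586 = 199.00128, so the integer 199 lies strictly between them.
So r = 199/48 works: it is a ratio of integers, and dividing 48·4.14286 < 199 < 48·4.14586 through by 48 gives 4.14286 < 199/48 < 4.14586.

r = 199/48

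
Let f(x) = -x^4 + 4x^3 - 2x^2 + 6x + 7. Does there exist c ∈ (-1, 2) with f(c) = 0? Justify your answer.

Such a root exists.

f(-1) = -6 and f(2) = 27, which have opposite signs.
As a polynomial, f is continuous on every closed interval.
So by the Intermediate Value Theorem there is a c strictly between -1 and 2 with f(c) = 0.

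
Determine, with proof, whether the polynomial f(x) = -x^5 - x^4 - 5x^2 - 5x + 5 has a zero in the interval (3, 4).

f has no root in that interval.

The endpoint values f(3) = -379 and f(4) = -1375 are both negative. Claim: f(x) < 0 for every x in (3, 4).
Substitute x = 3 + u, where 0 < u < 1 on the interval. Expanding, f(3 + u) = -u^5 - 16u^4 - 102u^3 - 329u^2 - 548u - 379.
All 6 nonzero coefficients of this polynomial in u are negative; hence for u > 0 the value is a sum of negative terms (the constant -379 among them).
Therefore f(x) < 0 throughout (3, 4), and f has no zero there.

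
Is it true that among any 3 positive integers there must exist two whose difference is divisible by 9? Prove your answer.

No, the set {27, 28, 29} is a counterexample.

Try 3 consecutive integers, 27, 28, 29. Their remainders mod 9 are 0, 1, 2 — pairwise different, as any 3 ≤ 9 consecutive integers have distinct residues.
Any two of them differ by at most 2 < 9 and by at least 1, so no difference is a multiple of 9.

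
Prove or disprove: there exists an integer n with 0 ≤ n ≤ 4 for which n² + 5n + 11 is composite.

At n = 3: 3² + 5·3 + 11 = 35 = 5·7, which is composite.

n = 3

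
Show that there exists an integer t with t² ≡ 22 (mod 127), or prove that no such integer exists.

t = 28

t = 28 works: 28² = 784, and 784 − 22 = 762 = 6·127.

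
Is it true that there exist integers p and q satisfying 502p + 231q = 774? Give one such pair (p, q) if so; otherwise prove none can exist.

p = 54, q = -114

502 and 231 are coprime, so 502p + 231q ranges over all of ℤ.
Euclidean algorithm: 502 = 2·231 + 40, 231 = 5·40 + 31, 40 = 1·31 + 9, 31 = 3·9 + 4, 9 = 2·4 + 1, 4 = 4·1 + 0.
Working back up the chain: 1 = 9 − 2·4 = 9 − 2·(31 − 3·9) = −2·31 + 7·9 = −2·31 + 7·(40 − 1·31) = 7·40 − 9·31 = 7·40 − 9·(231 − 5·40) = −9·231 + 52·40 = −9·231 + 52·(502 − 2·231) = 52·502 − 113·231. So 502·52 + 231·(-113) = 1.
Times 774: 502·40248 + 231·(-87462) = 774, so (40248, -87462) solves it.
Shifting by a multiple of (231, −502) keeps it a solution: p = 40248 − 174·231 = 54, q = -87462 + 174·502 = -114.
Indeed 502·54 + 231·(-114) = 27108 − 26334 = 774.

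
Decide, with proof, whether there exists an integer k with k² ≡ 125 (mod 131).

k = 16

Take k = 16. Then 16² = 256 = 1·131 + 125, so 16² ≡ 125 (mod 131).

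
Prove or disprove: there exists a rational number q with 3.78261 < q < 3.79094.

Look for a denominator N such that an integer falls strictly between N·3.78261 and N·3.79094. N = 14 works: 14·3.78261 = 52.95654 < 53 < 53.07316 = 14·3.79094.
So q = 53/14 works: it is a ratio of integers, and dividing 14·3.78261 < 53 < 14·3.79094 through by 14 gives 3.78261 < 53/14 < 3.79094.

q = 53/14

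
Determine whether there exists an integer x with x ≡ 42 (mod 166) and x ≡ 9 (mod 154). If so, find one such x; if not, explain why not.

gcd(166, 154) = 2. If x ≡ 42 (mod 166) and x ≡ 9 (mod 154), then x ≡ 42 (mod 2) and x ≡ 9 (mod 2).
However 42 ≡ 0 and 9 ≡ 1 (mod 2), and 0 ≠ 1.
Therefore no such x exists.

There is no such integer.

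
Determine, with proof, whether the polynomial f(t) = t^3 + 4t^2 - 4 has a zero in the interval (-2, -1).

f(-2) = 4 and f(-1) = -1, which have opposite signs.
Since f is a polynomial it is continuous on [-2, -1].
By the Intermediate Value Theorem f must vanish at some point of (-2, -1).

Such a root exists.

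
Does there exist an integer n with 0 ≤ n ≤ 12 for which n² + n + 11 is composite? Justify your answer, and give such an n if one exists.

At n = 10: 10² + 10 + 11 = 121 = 11·11, which is composite.

n = 10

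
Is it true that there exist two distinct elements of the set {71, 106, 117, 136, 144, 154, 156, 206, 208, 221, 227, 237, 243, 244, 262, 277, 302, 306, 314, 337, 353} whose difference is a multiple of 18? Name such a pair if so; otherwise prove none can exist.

117 mod 18 = 9 and 243 mod 18 = 9, so 243 − 117 = 126 = 7·18.

Yes: 117 and 243.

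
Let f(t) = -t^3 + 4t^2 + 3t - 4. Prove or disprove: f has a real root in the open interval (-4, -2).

f has no root in that interval.

f(-4) = 112 and f(-2) = 14, both positive, so a sign-change argument is unavailable; we show f keeps this sign on the whole interval.
Shift to the endpoint -2: with t = -2 − u (0 < u < 2), one computes f(-2 − u) = u^3 + 10u^2 + 25u + 14.
The nonzero coefficients here are all positive, so for u > 0 every term is positive (or zero), and the constant term 14 is strictly positive.
Therefore f(t) > 0 throughout (-4, -2), and f has no zero there.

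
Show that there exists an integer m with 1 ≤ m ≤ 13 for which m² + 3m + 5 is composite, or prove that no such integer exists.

m = 8

At m = 8: 8² + 3·8 + 5 = 93 = 3·31, which is composite.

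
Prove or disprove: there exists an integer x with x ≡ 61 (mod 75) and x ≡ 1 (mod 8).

gcd(75, 8) = 1, so the Chinese Remainder Theorem guarantees exactly one residue class mod 600 satisfying both.
Any solution of the first congruence is x = 61 + 75t; substituting into the second, 75t ≡ 1 − 61 ≡ 4 (mod 8).
75 ≡ 3 (mod 8), so this reads 3t ≡ 4 (mod 8). To invert 3 modulo 8: 8 = 2·3 + 2, 3 = 1·2 + 1, 2 = 2·1 + 0, and unwinding, 1 = 3 − 1·2 = 3 − (8 − 2·3) = −8 + 3·3. Thus 3⁻¹ ≡ 3 (mod 8).
Multiplying by 3: t ≡ 3·4 = 12 ≡ 4 (mod 8).
With t = 4: x = 61 + 75·4 = 361.
Indeed 361 ≡ 61 (mod 75) and 361 ≡ 1 (mod 8).

x = 361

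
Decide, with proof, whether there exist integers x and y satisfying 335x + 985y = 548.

Any value of 335x + 985y is a multiple of gcd(335, 985) = 5.
But 548 = 5·109 + 3, so 5 ∤ 548.
Therefore 335x + 985y = 548 has no solution in integers.

No such integers exist.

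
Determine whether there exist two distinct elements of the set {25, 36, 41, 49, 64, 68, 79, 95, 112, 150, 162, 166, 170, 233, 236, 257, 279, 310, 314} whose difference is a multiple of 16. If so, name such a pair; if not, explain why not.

25 and 41 are such a pair.

Both 25 and 41 leave remainder 9 on division by 16; their difference 16 = 1·16 is a multiple of 16.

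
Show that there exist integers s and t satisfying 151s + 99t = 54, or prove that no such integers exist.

s = 81, t = -123

151 and 99 are coprime, so 151s + 99t ranges over all of ℤ.
Euclidean algorithm: 151 = 1·99 + 52, 99 = 1·52 + 47, 52 = 1·47 + 5, 47 = 9·5 + 2, 5 = 2·2 + 1, 2 = 2·1 + 0.
Working back up the chain: 1 = 5 − 2·2 = 5 − 2·(47 − 9·5) = −2·47 + 19·5 = −2·47 + 19·(52 − 1·47) = 19·52 − 21·47 = 19·52 − 21·(99 − 1·52) = −21·99 + 40·52 = −21·99 + 40·(151 − 1·99) = 40·151 − 61·99. So 151·40 + 99·(-61) = 1.
Scaling by 54 gives the particular solution (s, t) = (2160, -3294).
Shifting by a multiple of (99, −151) keeps it a solution: s = 2160 − 21·99 = 81, t = -3294 + 21·151 = -123.
Indeed 151·81 + 99·(-123) = 12231 − 12177 = 54.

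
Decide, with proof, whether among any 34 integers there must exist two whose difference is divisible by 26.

Yes.

Each integer lies in one of the 26 residue classes modulo 26.
With 34 integers and only 26 classes, the pigeonhole principle forces two of them, say a and b, into the same class.
Then a ≡ b (mod 26), i.e. 26 ∣ (a − b).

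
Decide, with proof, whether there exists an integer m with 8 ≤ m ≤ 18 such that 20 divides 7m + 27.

There is no such integer m in that range.

At m = 8, 7·8 + 27 = 83 ≡ 3 (mod 20), and each step in m adds 7, giving residues 3, 10, 17, 4, 11, 18, 5, 12, 19, 6, 13 for m = 8, 9, …, 18.
The residue 0 does not occur, so no m in [8, 18] makes 7m + 27 a multiple of 20.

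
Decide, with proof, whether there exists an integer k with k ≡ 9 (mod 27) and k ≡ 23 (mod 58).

k = 603

Since 27 and 58 share no common factor, CRT says the pair of congruences has a solution (unique mod 1566).
Any solution of the first congruence is k = 9 + 27t; substituting into the second, 27t ≡ 23 − 9 ≡ 14 (mod 58).
Since 27·43 = 1161 = 20·58 + 1, the inverse of 27 mod 58 is 43.
Therefore t ≡ 43·14 = 602 ≡ 22 (mod 58).
With t = 22: k = 9 + 27·22 = 603.
Check: 603 mod 27 = 9, 603 mod 58 = 23. ✓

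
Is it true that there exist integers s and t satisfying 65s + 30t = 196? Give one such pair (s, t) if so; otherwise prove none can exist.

There are no such integers.

Both 65 and 30 are divisible by gcd(65, 30) = 5, hence so is any combination 65s + 30t.
But 196 is not a multiple of 5 (it leaves remainder 1).
Therefore 65s + 30t = 196 has no solution in integers.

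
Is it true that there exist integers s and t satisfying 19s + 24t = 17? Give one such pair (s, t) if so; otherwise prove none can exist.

s = 11, t = -8

Since gcd(19, 24) = 1, every integer is an integer combination of 19 and 24.
Run the Euclidean algorithm on 24 and 19: 24 = 1·19 + 5, 19 = 3·5 + 4, 5 = 1·4 + 1, 4 = 4·1 + 0.
Working back up the chain: 1 = 5 − 1·4 = 5 − (19 − 3·5) = −19 + 4·5 = −19 + 4·(24 − 1·19) = 4·24 − 5·19. So 19·(-5) + 24·4 = 1.
Multiplying through by 17: s = (-5)·17 = -85, t = 4·17 = 68 is a solution.
Shifting by a multiple of (24, −19) keeps it a solution: s = -85 + 4·24 = 11, t = 68 − 4·19 = -8.
Indeed 19·11 + 24·(-8) = 209 − 192 = 17.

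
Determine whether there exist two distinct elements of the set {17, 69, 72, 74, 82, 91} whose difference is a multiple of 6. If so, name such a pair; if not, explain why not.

No, no such pair exists.

Two integers differ by a multiple of 6 exactly when they have the same residue mod 6. The residues are 17↦5, 69↦3, 72↦0, 74↦2, 82↦4, 91↦1.
No residue repeats among the 6 elements, so no pair has difference ≡ 0 (mod 6).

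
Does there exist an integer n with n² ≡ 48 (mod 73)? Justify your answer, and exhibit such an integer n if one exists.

n = 11 works: 11² = 121, and 121 − 48 = 73 = 1·73.

n = 11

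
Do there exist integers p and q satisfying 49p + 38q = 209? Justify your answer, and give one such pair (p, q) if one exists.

Since gcd(49, 38) = 1, every integer is an integer combination of 49 and 38.
Run the Euclidean algorithm on 49 and 38: 49 = 1·38 + 11, 38 = 3·11 + 5, 11 = 2·5 + 1, 5 = 5·1 + 0.
Unwinding: 1 = 11 − 2·5 = 11 − 2·(38 − 3·11) = −2·38 + 7·11 = −2·38 + 7·(49 − 1·38) = 7·49 − 9·38, i.e. 49·7 + 38·(-9) = 1.
Times 209: 49·1463 + 38·(-1881) = 209, so (1463, -1881) solves it.
The general solution is p = 1463 + 38k, q = -1881 − 49k; taking k = -38 gives the smaller pair p = 19, q = -19.
Indeed 49·19 + 38·(-19) = 931 − 722 = 209.

p = 19, q = -19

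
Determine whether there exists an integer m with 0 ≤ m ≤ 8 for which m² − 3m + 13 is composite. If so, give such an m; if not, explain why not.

No such integer m in that range exists.

The values for m = 0, 1, …, 8 are 13, 11, 11, 13, 17, 23, 31, 41, 53, and each of these is prime.
So no value in the range makes the expression composite.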